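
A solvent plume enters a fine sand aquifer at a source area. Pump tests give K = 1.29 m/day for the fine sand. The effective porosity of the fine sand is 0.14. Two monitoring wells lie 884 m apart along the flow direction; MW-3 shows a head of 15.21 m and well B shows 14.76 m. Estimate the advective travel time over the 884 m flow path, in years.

Hydraulic gradient i = (15.21 − 14.76) / 884 = 0.45 / 884 = 0.0005090.
Darcy flux q = K · i = 1.290 × 0.0005090 = 0.0006567 m/day.
Seepage velocity v = q / n_e = 0.0006567 / 0.14 = 0.004691 m/day.
Travel time t = L / v = 884 / 0.004691 = 1.885e+05 days = 516.0 years.

516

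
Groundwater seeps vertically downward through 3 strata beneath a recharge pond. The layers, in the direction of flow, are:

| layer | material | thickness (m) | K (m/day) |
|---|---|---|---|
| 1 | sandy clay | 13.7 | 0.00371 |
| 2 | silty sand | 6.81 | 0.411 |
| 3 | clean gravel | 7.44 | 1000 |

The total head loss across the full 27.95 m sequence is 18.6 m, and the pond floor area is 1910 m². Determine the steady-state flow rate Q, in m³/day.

9.58

Flow is perpendicular to layering, so the layers act in series and the equivalent K is the thickness-weighted harmonic mean.
Total thickness L = 13.7 + 6.81 + 7.44 = 27.95 m.
Σ(b_i/K_i) = 13.7/0.00371 + 6.81/0.411 + 7.44/1000 = 3709 d.
K_eq = L / Σ(b_i/K_i) = 27.95 / 3709 = 0.007535 m/day.
Q = K_eq · A · (Δh/L) = 0.007535 × 1910 × (18.6/27.95) = 9.578 m³/day.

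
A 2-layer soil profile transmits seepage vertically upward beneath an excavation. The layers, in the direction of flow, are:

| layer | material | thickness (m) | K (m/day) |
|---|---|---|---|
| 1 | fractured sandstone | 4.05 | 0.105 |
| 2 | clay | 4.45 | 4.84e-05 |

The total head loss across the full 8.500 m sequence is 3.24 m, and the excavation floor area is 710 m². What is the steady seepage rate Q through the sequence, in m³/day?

0.0250

Flow is perpendicular to layering, so the layers act in series and the equivalent K is the thickness-weighted harmonic mean.
Total thickness L = 4.05 + 4.45 = 8.500 m.
Σ(b_i/K_i) = 4.05/0.105 + 4.45/4.84e-05 = 91981 d.
K_eq = L / Σ(b_i/K_i) = 8.500 / 91981 = 9.241e-05 m/day.
Q = K_eq · A · (Δh/L) = 9.241e-05 × 710 × (3.24/8.500) = 0.02501 m³/day.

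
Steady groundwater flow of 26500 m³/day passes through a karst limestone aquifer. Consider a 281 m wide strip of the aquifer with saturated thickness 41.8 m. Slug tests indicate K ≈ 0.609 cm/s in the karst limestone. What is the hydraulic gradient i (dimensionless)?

0.00429

Convert K: 0.609 cm/s × 864 = 526.2 m/day.
Cross-sectional area A = 281 × 41.8 = 11746 m².
From Q = K·A·i, i = Q / (K·A) = 26500 / (526.2 × 11746) = 0.004288.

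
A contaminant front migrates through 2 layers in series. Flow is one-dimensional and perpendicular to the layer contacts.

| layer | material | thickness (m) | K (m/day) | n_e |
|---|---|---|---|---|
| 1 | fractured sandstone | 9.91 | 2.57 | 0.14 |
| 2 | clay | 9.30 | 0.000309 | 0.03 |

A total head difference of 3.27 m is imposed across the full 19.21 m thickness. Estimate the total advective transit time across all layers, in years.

42.0

With flow normal to the layers, continuity requires the same specific discharge q through every layer.
Σ(b_i/K_i) = 9.91/2.57 + 9.30/0.000309 = 30101 d.
q = Δh / Σ(b_i/K_i) = 3.27 / 30101 = 0.0001086 m/day.
In each layer the seepage velocity is v_i = q/n_i, so the layer transit time is t_i = b_i·n_i / q:
  layer 1 (fractured sandstone): t_1 = 9.91 × 0.14 / 0.0001086 = 12771 d
  layer 2 (clay): t_2 = 9.30 × 0.03 / 0.0001086 = 2568 d
Total t = Σ t_i = 15340 days = 42.00 years.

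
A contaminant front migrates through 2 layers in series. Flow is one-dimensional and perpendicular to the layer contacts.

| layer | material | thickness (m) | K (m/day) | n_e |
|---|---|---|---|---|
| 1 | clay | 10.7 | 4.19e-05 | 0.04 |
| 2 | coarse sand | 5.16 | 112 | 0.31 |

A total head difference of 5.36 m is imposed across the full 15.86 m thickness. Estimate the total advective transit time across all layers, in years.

264

With flow normal to the layers, continuity requires the same specific discharge q through every layer.
Σ(b_i/K_i) = 10.7/4.19e-05 + 5.16/112 = 2.554e+05 d.
q = Δh / Σ(b_i/K_i) = 5.36 / 2.554e+05 = 2.099e-05 m/day.
In each layer the seepage velocity is v_i = q/n_i, so the layer transit time is t_i = b_i·n_i / q:
  layer 1 (clay): t_1 = 10.7 × 0.04 / 2.099e-05 = 20391 d
  layer 2 (coarse sand): t_2 = 5.16 × 0.31 / 2.099e-05 = 76211 d
Total t = Σ t_i = 96602 days = 264.5 years.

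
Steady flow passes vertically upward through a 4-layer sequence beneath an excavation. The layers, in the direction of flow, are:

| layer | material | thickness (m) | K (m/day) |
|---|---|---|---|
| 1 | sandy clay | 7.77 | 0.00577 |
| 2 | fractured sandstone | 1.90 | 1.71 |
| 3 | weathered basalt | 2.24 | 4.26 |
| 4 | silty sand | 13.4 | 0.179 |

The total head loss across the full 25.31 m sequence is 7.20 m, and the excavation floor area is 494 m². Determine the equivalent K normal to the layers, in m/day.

0.0178

Flow is perpendicular to layering, so the layers act in series and the equivalent K is the thickness-weighted harmonic mean.
Total thickness L = 7.77 + 1.90 + 2.24 + 13.4 = 25.31 m.
Σ(b_i/K_i) = 7.77/0.00577 + 1.90/1.71 + 2.24/4.26 + 13.4/0.179 = 1423 d.
K_eq = L / Σ(b_i/K_i) = 25.31 / 1423 = 0.01778 m/day.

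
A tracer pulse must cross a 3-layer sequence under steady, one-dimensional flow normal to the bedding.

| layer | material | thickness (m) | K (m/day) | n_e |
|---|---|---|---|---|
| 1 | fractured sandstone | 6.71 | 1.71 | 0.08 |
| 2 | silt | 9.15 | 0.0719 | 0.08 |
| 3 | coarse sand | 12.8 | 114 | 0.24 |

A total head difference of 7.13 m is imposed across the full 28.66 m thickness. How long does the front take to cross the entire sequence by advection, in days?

79.9

With flow normal to the layers, continuity requires the same specific discharge q through every layer.
Σ(b_i/K_i) = 6.71/1.71 + 9.15/0.0719 + 12.8/114 = 131.3 d.
q = Δh / Σ(b_i/K_i) = 7.13 / 131.3 = 0.05430 m/day.
In each layer the seepage velocity is v_i = q/n_i, so the layer transit time is t_i = b_i·n_i / q:
  layer 1 (fractured sandstone): t_1 = 6.71 × 0.08 / 0.05430 = 9.885 d
  layer 2 (silt): t_2 = 9.15 × 0.08 / 0.05430 = 13.48 d
  layer 3 (coarse sand): t_3 = 12.8 × 0.24 / 0.05430 = 56.57 d
Total t = Σ t_i = 79.93 days.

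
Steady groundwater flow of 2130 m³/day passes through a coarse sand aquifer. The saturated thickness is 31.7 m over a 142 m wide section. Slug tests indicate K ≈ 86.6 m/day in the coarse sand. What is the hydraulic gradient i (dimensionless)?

0.00546

Cross-sectional area A = 142 × 31.7 = 4501 m².
From Q = K·A·i, i = Q / (K·A) = 2130 / (86.60 × 4501) = 0.005464.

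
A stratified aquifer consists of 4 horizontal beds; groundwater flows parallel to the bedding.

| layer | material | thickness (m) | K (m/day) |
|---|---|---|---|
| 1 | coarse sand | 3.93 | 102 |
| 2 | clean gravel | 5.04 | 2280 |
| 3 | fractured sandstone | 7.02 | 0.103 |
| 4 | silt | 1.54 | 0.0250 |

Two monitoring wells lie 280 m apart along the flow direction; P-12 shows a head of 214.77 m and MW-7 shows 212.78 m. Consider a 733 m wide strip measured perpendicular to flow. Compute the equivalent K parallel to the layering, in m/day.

678

Flow is parallel to layering, so each bed carries its own Darcy discharge and the transmissivities add.
Σ(K_i·b_i) = 102×3.93 + 2280×5.04 + 0.103×7.02 + 0.0250×1.54 = 11893 m²/day.
Total thickness b = 17.53 m, so K_eq = Σ(K_i·b_i)/b = 678.4 m/day.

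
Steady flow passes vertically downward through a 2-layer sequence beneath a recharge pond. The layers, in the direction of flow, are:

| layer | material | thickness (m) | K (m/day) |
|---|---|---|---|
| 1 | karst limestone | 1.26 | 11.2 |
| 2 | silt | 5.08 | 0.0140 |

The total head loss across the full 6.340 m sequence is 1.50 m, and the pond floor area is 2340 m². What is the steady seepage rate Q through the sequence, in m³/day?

9.67

Flow is perpendicular to layering, so the layers act in series and the equivalent K is the thickness-weighted harmonic mean.
Total thickness L = 1.26 + 5.08 = 6.340 m.
Σ(b_i/K_i) = 1.26/11.2 + 5.08/0.0140 = 363.0 d.
K_eq = L / Σ(b_i/K_i) = 6.340 / 363.0 = 0.01747 m/day.
Q = K_eq · A · (Δh/L) = 0.01747 × 2340 × (1.50/6.340) = 9.670 m³/day.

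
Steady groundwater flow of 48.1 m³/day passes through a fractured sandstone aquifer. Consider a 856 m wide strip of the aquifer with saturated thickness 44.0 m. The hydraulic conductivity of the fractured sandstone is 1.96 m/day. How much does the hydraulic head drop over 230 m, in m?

0.150

Cross-sectional area A = 856 × 44.0 = 37664 m².
From Q = K·A·i, i = Q / (K·A) = 48.1 / (1.960 × 37664) = 0.0006516.
Head loss Δh = i · L = 0.0006516 × 230 = 0.1499 m.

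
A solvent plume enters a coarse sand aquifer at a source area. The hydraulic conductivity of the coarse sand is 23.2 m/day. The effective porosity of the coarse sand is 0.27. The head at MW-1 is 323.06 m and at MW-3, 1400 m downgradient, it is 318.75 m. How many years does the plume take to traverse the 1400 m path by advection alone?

Hydraulic gradient i = (323.06 − 318.75) / 1400 = 4.31 / 1400 = 0.003079.
Darcy flux q = K · i = 23.20 × 0.003079 = 0.07142 m/day.
Seepage velocity v = q / n_e = 0.07142 / 0.27 = 0.2645 m/day.
Travel time t = L / v = 1400 / 0.2645 = 5292 days = 14.49 years.

14.5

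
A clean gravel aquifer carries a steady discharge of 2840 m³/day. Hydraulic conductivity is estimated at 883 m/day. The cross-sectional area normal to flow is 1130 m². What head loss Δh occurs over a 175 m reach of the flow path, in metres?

From Q = K·A·i, i = Q / (K·A) = 2840 / (883.0 × 1130) = 0.002846.
Head loss Δh = i · L = 0.002846 × 175 = 0.4981 m.

0.498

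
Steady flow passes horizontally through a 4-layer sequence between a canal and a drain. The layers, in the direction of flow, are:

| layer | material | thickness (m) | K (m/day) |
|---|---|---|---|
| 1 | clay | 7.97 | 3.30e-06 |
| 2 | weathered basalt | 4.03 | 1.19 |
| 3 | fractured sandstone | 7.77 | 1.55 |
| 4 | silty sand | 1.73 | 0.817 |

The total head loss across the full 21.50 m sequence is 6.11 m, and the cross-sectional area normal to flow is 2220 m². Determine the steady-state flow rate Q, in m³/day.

Flow is perpendicular to layering, so the layers act in series and the equivalent K is the thickness-weighted harmonic mean.
Total thickness L = 7.97 + 4.03 + 7.77 + 1.73 = 21.50 m.
Σ(b_i/K_i) = 7.97/3.30e-06 + 4.03/1.19 + 7.77/1.55 + 1.73/0.817 = 2.415e+06 d.
K_eq = L / Σ(b_i/K_i) = 21.50 / 2.415e+06 = 8.902e-06 m/day.
Q = K_eq · A · (Δh/L) = 8.902e-06 × 2220 × (6.11/21.50) = 0.005616 m³/day.

0.00562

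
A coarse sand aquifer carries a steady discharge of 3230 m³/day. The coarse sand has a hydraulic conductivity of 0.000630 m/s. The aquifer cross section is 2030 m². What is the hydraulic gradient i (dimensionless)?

Convert K: 0.000630 m/s × 86400 = 54.43 m/day.
From Q = K·A·i, i = Q / (K·A) = 3230 / (54.43 × 2030) = 0.02923.

0.0292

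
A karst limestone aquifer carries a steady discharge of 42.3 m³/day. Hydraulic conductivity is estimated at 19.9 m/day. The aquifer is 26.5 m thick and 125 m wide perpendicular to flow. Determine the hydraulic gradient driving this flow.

0.000642

Cross-sectional area A = 125 × 26.5 = 3312 m².
From Q = K·A·i, i = Q / (K·A) = 42.3 / (19.90 × 3312) = 0.0006417.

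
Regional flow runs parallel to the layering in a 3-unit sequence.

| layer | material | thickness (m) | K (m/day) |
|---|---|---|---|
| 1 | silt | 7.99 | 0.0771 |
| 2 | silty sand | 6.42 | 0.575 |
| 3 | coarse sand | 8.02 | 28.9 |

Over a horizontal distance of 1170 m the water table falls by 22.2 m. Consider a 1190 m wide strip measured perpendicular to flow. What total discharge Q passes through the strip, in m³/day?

5330

Flow is parallel to layering, so each bed carries its own Darcy discharge and the transmissivities add.
Σ(K_i·b_i) = 0.0771×7.99 + 0.575×6.42 + 28.9×8.02 = 236.1 m²/day.
Hydraulic gradient i = Δh / L = 22.2 / 1170 = 0.01897.
Q = Σ(K_i·b_i) · W · i = 236.1 × 1190 × 0.01897 = 5331 m³/day.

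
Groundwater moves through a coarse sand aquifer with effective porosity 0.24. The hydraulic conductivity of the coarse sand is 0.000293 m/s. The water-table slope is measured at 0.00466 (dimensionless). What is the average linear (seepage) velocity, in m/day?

0.492

Convert K: 0.000293 m/s × 86400 = 25.32 m/day.
Hydraulic gradient i = 0.00466.
Darcy flux q = K · i = 25.32 × 0.004660 = 0.1180 m/day.
Seepage velocity v = q / n_e = 0.1180 / 0.24 = 0.4915 m/day.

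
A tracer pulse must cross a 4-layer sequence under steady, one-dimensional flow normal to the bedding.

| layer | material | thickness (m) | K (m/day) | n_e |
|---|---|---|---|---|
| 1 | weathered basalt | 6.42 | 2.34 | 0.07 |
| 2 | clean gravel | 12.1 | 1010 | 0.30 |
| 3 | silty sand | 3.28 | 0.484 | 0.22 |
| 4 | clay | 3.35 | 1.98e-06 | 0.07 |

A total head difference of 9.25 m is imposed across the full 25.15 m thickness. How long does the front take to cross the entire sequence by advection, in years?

2520

With flow normal to the layers, continuity requires the same specific discharge q through every layer.
Σ(b_i/K_i) = 6.42/2.34 + 12.1/1010 + 3.28/0.484 + 3.35/1.98e-06 = 1.692e+06 d.
q = Δh / Σ(b_i/K_i) = 9.25 / 1.692e+06 = 5.467e-06 m/day.
In each layer the seepage velocity is v_i = q/n_i, so the layer transit time is t_i = b_i·n_i / q:
  layer 1 (weathered basalt): t_1 = 6.42 × 0.07 / 5.467e-06 = 82200 d
  layer 2 (clean gravel): t_2 = 12.1 × 0.30 / 5.467e-06 = 6.640e+05 d
  layer 3 (silty sand): t_3 = 3.28 × 0.22 / 5.467e-06 = 1.320e+05 d
  layer 4 (clay): t_4 = 3.35 × 0.07 / 5.467e-06 = 42893 d
Total t = Σ t_i = 9.210e+05 days = 2522 years.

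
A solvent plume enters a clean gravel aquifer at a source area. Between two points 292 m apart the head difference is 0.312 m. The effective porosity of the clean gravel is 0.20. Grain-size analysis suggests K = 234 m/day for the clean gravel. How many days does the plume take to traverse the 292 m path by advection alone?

Hydraulic gradient i = Δh / L = 0.312 / 292 = 0.001068.
Darcy flux q = K · i = 234.0 × 0.001068 = 0.2500 m/day.
Seepage velocity v = q / n_e = 0.2500 / 0.20 = 1.250 m/day.
Travel time t = L / v = 292 / 1.250 = 233.6 days.

234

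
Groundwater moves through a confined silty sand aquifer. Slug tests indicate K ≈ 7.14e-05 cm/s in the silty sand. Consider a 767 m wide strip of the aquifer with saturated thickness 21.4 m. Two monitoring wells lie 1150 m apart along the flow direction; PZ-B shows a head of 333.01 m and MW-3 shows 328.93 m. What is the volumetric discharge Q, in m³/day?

Convert K: 7.14e-05 cm/s × 864 = 0.06169 m/day.
Cross-sectional area A = 767 × 21.4 = 16414 m².
Hydraulic gradient i = (333.01 − 328.93) / 1150 = 4.08 / 1150 = 0.003548.
Darcy's law: Q = K · A · i = 0.06169 × 16414 × 0.003548 = 3.592 m³/day.

3.59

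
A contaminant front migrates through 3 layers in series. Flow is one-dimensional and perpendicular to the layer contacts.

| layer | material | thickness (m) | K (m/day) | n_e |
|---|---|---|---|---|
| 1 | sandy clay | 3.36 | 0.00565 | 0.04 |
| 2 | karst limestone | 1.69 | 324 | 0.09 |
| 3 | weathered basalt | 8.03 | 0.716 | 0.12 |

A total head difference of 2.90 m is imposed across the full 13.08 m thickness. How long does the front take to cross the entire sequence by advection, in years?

0.715

With flow normal to the layers, continuity requires the same specific discharge q through every layer.
Σ(b_i/K_i) = 3.36/0.00565 + 1.69/324 + 8.03/0.716 = 605.9 d.
q = Δh / Σ(b_i/K_i) = 2.90 / 605.9 = 0.004786 m/day.
In each layer the seepage velocity is v_i = q/n_i, so the layer transit time is t_i = b_i·n_i / q:
  layer 1 (sandy clay): t_1 = 3.36 × 0.04 / 0.004786 = 28.08 d
  layer 2 (karst limestone): t_2 = 1.69 × 0.09 / 0.004786 = 31.78 d
  layer 3 (weathered basalt): t_3 = 8.03 × 0.12 / 0.004786 = 201.3 d
Total t = Σ t_i = 261.2 days = 0.7151 years.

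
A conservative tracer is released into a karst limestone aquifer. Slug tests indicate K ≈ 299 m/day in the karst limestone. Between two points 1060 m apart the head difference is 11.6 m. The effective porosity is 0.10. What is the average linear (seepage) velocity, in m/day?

32.7

Hydraulic gradient i = Δh / L = 11.6 / 1060 = 0.01094.
Darcy flux q = K · i = 299.0 × 0.01094 = 3.272 m/day.
Seepage velocity v = q / n_e = 3.272 / 0.10 = 32.72 m/day.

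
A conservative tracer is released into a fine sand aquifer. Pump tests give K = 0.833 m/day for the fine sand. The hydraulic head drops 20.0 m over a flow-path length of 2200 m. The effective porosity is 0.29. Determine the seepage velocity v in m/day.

0.0261

Hydraulic gradient i = Δh / L = 20.0 / 2200 = 0.009091.
Darcy flux q = K · i = 0.8330 × 0.009091 = 0.007573 m/day.
Seepage velocity v = q / n_e = 0.007573 / 0.29 = 0.02611 m/day.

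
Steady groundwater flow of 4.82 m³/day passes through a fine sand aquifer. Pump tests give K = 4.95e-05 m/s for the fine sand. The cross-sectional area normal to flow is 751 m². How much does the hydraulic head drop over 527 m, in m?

0.791

Convert K: 4.95e-05 m/s × 86400 = 4.277 m/day.
From Q = K·A·i, i = Q / (K·A) = 4.82 / (4.277 × 751.0) = 0.001501.
Head loss Δh = i · L = 0.001501 × 527 = 0.7909 m.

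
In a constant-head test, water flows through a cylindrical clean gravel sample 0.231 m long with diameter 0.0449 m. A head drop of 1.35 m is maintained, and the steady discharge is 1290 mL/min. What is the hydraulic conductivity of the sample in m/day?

Cross-sectional area A = π·(d/2)² = π × (0.0449/2)² = 0.001583 m².
Convert discharge: 1290 mL/min = 2.150e-05 m³/s.
Darcy's law rearranged: K = Q·L / (A·Δh) = 2.150e-05 × 0.231 / (0.001583 × 1.35) = 0.002323 m/s = 200.7 m/day.

201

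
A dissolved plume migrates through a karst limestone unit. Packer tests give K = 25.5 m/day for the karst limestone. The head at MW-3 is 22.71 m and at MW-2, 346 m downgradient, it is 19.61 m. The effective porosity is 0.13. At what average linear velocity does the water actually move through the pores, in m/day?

Hydraulic gradient i = (22.71 − 19.61) / 346 = 3.1 / 346 = 0.008960.
Darcy flux q = K · i = 25.50 × 0.008960 = 0.2285 m/day.
Seepage velocity v = q / n_e = 0.2285 / 0.13 = 1.757 m/day.

1.76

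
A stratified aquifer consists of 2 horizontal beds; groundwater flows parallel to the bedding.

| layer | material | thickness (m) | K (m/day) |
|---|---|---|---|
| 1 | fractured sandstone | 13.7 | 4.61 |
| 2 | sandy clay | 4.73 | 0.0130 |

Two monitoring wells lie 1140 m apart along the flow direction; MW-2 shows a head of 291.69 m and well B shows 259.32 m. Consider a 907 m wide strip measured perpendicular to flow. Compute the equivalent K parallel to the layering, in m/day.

3.43

Flow is parallel to layering, so each bed carries its own Darcy discharge and the transmissivities add.
Σ(K_i·b_i) = 4.61×13.7 + 0.0130×4.73 = 63.22 m²/day.
Total thickness b = 18.43 m, so K_eq = Σ(K_i·b_i)/b = 3.430 m/day.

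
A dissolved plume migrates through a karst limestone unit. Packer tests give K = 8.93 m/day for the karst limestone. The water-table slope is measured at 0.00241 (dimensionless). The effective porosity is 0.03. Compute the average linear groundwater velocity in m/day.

Hydraulic gradient i = 0.00241.
Darcy flux q = K · i = 8.930 × 0.002410 = 0.02152 m/day.
Seepage velocity v = q / n_e = 0.02152 / 0.03 = 0.7174 m/day.

0.717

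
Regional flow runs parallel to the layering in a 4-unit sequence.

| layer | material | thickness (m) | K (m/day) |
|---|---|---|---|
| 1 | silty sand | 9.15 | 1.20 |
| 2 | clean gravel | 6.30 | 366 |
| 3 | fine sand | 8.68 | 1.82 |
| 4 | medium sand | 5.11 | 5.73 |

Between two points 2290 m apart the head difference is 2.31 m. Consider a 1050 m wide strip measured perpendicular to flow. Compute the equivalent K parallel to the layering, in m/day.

Flow is parallel to layering, so each bed carries its own Darcy discharge and the transmissivities add.
Σ(K_i·b_i) = 1.20×9.15 + 366×6.30 + 1.82×8.68 + 5.73×5.11 = 2362 m²/day.
Total thickness b = 29.24 m, so K_eq = Σ(K_i·b_i)/b = 80.77 m/day.

80.8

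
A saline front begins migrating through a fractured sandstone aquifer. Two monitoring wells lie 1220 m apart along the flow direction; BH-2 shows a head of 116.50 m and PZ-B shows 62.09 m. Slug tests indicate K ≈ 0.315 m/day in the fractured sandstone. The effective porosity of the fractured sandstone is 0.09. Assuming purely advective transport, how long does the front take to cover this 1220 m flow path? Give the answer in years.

21.4

Hydraulic gradient i = (116.50 − 62.09) / 1220 = 54.41 / 1220 = 0.04460.
Darcy flux q = K · i = 0.3150 × 0.04460 = 0.01405 m/day.
Seepage velocity v = q / n_e = 0.01405 / 0.09 = 0.1561 m/day.
Travel time t = L / v = 1220 / 0.1561 = 7816 days = 21.40 years.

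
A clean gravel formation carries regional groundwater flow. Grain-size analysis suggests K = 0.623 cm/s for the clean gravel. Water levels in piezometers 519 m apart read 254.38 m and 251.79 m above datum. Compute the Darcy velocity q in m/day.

Convert K: 0.623 cm/s × 864 = 538.3 m/day.
Hydraulic gradient i = (254.38 − 251.79) / 519 = 2.59 / 519 = 0.004990.
Specific discharge q = K · i = 538.3 × 0.004990 = 2.686 m/day.

2.69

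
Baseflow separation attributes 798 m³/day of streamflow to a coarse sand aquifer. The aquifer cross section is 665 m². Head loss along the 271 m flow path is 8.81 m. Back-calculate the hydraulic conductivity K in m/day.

36.9

Hydraulic gradient i = Δh / L = 8.81 / 271 = 0.03251.
From Q = K·A·i, K = Q / (A·i) = 798 / (665.0 × 0.03251) = 36.91 m/day.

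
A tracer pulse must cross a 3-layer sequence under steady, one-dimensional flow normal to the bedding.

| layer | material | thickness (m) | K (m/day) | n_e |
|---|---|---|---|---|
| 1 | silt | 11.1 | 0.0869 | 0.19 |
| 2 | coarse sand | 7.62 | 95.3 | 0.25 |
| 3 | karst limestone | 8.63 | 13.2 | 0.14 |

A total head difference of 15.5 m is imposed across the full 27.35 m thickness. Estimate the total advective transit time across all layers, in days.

With flow normal to the layers, continuity requires the same specific discharge q through every layer.
Σ(b_i/K_i) = 11.1/0.0869 + 7.62/95.3 + 8.63/13.2 = 128.5 d.
q = Δh / Σ(b_i/K_i) = 15.5 / 128.5 = 0.1207 m/day.
In each layer the seepage velocity is v_i = q/n_i, so the layer transit time is t_i = b_i·n_i / q:
  layer 1 (silt): t_1 = 11.1 × 0.19 / 0.1207 = 17.48 d
  layer 2 (coarse sand): t_2 = 7.62 × 0.25 / 0.1207 = 15.79 d
  layer 3 (karst limestone): t_3 = 8.63 × 0.14 / 0.1207 = 10.01 d
Total t = Σ t_i = 43.28 days.

43.3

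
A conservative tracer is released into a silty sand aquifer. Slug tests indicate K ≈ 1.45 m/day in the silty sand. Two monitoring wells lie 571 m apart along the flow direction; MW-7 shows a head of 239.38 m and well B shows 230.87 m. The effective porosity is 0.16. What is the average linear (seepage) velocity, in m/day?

Hydraulic gradient i = (239.38 − 230.87) / 571 = 8.51 / 571 = 0.01490.
Darcy flux q = K · i = 1.450 × 0.01490 = 0.02161 m/day.
Seepage velocity v = q / n_e = 0.02161 / 0.16 = 0.1351 m/day.

0.135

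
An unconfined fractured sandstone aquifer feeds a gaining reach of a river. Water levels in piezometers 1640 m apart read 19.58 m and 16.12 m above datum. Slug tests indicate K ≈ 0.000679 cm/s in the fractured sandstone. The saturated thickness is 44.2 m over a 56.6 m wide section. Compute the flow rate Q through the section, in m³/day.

3.10

Convert K: 0.000679 cm/s × 864 = 0.5867 m/day.
Cross-sectional area A = 56.6 × 44.2 = 2502 m².
Hydraulic gradient i = (19.58 − 16.12) / 1640 = 3.46 / 1640 = 0.002110.
Darcy's law: Q = K · A · i = 0.5867 × 2502 × 0.002110 = 3.096 m³/day.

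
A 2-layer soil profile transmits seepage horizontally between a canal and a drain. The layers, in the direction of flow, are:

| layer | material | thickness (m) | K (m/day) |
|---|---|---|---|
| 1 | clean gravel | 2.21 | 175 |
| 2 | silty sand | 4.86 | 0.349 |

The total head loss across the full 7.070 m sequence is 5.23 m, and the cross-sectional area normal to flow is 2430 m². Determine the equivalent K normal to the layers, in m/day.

Flow is perpendicular to layering, so the layers act in series and the equivalent K is the thickness-weighted harmonic mean.
Total thickness L = 2.21 + 4.86 = 7.070 m.
Σ(b_i/K_i) = 2.21/175 + 4.86/0.349 = 13.94 d.
K_eq = L / Σ(b_i/K_i) = 7.070 / 13.94 = 0.5072 m/day.

0.507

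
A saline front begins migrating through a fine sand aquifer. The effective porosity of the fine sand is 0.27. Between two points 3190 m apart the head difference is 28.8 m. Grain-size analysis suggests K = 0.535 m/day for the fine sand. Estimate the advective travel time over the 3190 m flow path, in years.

488

Hydraulic gradient i = Δh / L = 28.8 / 3190 = 0.009028.
Darcy flux q = K · i = 0.5350 × 0.009028 = 0.004830 m/day.
Seepage velocity v = q / n_e = 0.004830 / 0.27 = 0.01789 m/day.
Travel time t = L / v = 3190 / 0.01789 = 1.783e+05 days = 488.2 years.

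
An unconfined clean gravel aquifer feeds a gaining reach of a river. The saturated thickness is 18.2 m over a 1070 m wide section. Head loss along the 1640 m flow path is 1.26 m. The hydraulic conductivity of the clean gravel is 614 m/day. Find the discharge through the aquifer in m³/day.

Cross-sectional area A = 1070 × 18.2 = 19474 m².
Hydraulic gradient i = Δh / L = 1.26 / 1640 = 0.0007683.
Darcy's law: Q = K · A · i = 614.0 × 19474 × 0.0007683 = 9187 m³/day.

9190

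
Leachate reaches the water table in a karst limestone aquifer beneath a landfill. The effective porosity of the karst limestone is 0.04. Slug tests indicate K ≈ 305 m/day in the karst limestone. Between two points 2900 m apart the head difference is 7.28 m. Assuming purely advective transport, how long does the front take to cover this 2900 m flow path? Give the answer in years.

Hydraulic gradient i = Δh / L = 7.28 / 2900 = 0.002510.
Darcy flux q = K · i = 305.0 × 0.002510 = 0.7657 m/day.
Seepage velocity v = q / n_e = 0.7657 / 0.04 = 19.14 m/day.
Travel time t = L / v = 2900 / 19.14 = 151.5 days = 0.4148 years.

0.415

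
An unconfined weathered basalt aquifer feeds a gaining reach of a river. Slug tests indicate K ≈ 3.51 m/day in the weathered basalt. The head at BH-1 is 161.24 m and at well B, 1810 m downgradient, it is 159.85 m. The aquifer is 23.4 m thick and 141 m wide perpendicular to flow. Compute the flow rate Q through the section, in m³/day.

Cross-sectional area A = 141 × 23.4 = 3299 m².
Hydraulic gradient i = (161.24 − 159.85) / 1810 = 1.39 / 1810 = 0.0007680.
Darcy's law: Q = K · A · i = 3.510 × 3299 × 0.0007680 = 8.894 m³/day.

8.89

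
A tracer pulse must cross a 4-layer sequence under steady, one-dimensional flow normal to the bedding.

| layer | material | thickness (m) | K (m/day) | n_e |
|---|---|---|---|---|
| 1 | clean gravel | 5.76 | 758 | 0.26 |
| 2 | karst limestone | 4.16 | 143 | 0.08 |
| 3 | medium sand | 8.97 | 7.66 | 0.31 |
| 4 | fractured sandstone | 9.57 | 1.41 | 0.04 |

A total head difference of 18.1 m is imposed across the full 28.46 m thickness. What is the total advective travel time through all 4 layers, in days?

2.21

With flow normal to the layers, continuity requires the same specific discharge q through every layer.
Σ(b_i/K_i) = 5.76/758 + 4.16/143 + 8.97/7.66 + 9.57/1.41 = 7.995 d.
q = Δh / Σ(b_i/K_i) = 18.1 / 7.995 = 2.264 m/day.
In each layer the seepage velocity is v_i = q/n_i, so the layer transit time is t_i = b_i·n_i / q:
  layer 1 (clean gravel): t_1 = 5.76 × 0.26 / 2.264 = 0.6615 d
  layer 2 (karst limestone): t_2 = 4.16 × 0.08 / 2.264 = 0.1470 d
  layer 3 (medium sand): t_3 = 8.97 × 0.31 / 2.264 = 1.228 d
  layer 4 (fractured sandstone): t_4 = 9.57 × 0.04 / 2.264 = 0.1691 d
Total t = Σ t_i = 2.206 days.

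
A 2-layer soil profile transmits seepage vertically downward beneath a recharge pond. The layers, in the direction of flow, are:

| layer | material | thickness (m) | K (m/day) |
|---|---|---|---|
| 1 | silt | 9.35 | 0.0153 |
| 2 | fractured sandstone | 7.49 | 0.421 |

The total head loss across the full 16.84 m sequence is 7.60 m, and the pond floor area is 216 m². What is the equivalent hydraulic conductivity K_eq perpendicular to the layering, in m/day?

0.0268

Flow is perpendicular to layering, so the layers act in series and the equivalent K is the thickness-weighted harmonic mean.
Total thickness L = 9.35 + 7.49 = 16.84 m.
Σ(b_i/K_i) = 9.35/0.0153 + 7.49/0.421 = 628.9 d.
K_eq = L / Σ(b_i/K_i) = 16.84 / 628.9 = 0.02678 m/day.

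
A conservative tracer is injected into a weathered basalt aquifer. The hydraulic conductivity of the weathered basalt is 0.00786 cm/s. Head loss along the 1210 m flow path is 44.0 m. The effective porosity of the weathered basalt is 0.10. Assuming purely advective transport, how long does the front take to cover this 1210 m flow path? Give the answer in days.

490

Convert K: 0.00786 cm/s × 864 = 6.791 m/day.
Hydraulic gradient i = Δh / L = 44.0 / 1210 = 0.03636.
Darcy flux q = K · i = 6.791 × 0.03636 = 0.2469 m/day.
Seepage velocity v = q / n_e = 0.2469 / 0.10 = 2.469 m/day.
Travel time t = L / v = 1210 / 2.469 = 490.0 days.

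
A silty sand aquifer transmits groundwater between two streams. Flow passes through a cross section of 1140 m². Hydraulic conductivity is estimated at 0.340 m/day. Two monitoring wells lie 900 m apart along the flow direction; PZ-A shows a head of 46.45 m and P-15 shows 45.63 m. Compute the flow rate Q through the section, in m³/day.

0.353

Hydraulic gradient i = (46.45 − 45.63) / 900 = 0.82 / 900 = 0.0009111.
Darcy's law: Q = K · A · i = 0.3400 × 1140 × 0.0009111 = 0.3531 m³/day.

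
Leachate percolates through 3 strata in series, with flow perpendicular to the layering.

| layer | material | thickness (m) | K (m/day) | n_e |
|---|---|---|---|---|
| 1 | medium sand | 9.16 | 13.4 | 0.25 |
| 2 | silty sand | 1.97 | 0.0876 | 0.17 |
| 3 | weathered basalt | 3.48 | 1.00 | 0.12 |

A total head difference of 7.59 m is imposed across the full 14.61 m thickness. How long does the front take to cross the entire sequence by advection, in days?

With flow normal to the layers, continuity requires the same specific discharge q through every layer.
Σ(b_i/K_i) = 9.16/13.4 + 1.97/0.0876 + 3.48/1.00 = 26.65 d.
q = Δh / Σ(b_i/K_i) = 7.59 / 26.65 = 0.2848 m/day.
In each layer the seepage velocity is v_i = q/n_i, so the layer transit time is t_i = b_i·n_i / q:
  layer 1 (medium sand): t_1 = 9.16 × 0.25 / 0.2848 = 8.041 d
  layer 2 (silty sand): t_2 = 1.97 × 0.17 / 0.2848 = 1.176 d
  layer 3 (weathered basalt): t_3 = 3.48 × 0.12 / 0.2848 = 1.466 d
Total t = Σ t_i = 10.68 days.

10.7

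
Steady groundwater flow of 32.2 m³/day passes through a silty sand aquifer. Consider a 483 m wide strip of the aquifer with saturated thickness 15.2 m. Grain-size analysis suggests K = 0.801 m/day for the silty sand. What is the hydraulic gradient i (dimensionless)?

Cross-sectional area A = 483 × 15.2 = 7342 m².
From Q = K·A·i, i = Q / (K·A) = 32.2 / (0.8010 × 7342) = 0.005476.

0.00548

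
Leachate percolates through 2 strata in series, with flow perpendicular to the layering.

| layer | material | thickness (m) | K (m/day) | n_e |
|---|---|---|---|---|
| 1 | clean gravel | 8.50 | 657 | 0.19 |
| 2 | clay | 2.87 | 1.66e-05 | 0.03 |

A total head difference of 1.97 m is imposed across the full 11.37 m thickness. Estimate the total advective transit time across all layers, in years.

409

With flow normal to the layers, continuity requires the same specific discharge q through every layer.
Σ(b_i/K_i) = 8.50/657 + 2.87/1.66e-05 = 1.729e+05 d.
q = Δh / Σ(b_i/K_i) = 1.97 / 1.729e+05 = 1.139e-05 m/day.
In each layer the seepage velocity is v_i = q/n_i, so the layer transit time is t_i = b_i·n_i / q:
  layer 1 (clean gravel): t_1 = 8.50 × 0.19 / 1.139e-05 = 1.417e+05 d
  layer 2 (clay): t_2 = 2.87 × 0.03 / 1.139e-05 = 7556 d
Total t = Σ t_i = 1.493e+05 days = 408.7 years.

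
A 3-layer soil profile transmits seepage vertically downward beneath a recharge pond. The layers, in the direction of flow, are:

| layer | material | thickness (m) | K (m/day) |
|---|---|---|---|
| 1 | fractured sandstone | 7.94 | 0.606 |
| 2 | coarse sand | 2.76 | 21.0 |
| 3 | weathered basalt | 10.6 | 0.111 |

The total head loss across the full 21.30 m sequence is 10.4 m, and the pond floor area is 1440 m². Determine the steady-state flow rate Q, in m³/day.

138

Flow is perpendicular to layering, so the layers act in series and the equivalent K is the thickness-weighted harmonic mean.
Total thickness L = 7.94 + 2.76 + 10.6 = 21.30 m.
Σ(b_i/K_i) = 7.94/0.606 + 2.76/21.0 + 10.6/0.111 = 108.7 d.
K_eq = L / Σ(b_i/K_i) = 21.30 / 108.7 = 0.1959 m/day.
Q = K_eq · A · (Δh/L) = 0.1959 × 1440 × (10.4/21.30) = 137.7 m³/day.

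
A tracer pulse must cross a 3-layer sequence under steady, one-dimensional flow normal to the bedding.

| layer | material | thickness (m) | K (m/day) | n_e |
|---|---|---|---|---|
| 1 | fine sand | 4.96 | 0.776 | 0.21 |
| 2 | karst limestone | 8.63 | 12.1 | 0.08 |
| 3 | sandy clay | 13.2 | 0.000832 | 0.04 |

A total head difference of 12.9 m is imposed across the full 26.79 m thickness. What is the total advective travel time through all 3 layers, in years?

With flow normal to the layers, continuity requires the same specific discharge q through every layer.
Σ(b_i/K_i) = 4.96/0.776 + 8.63/12.1 + 13.2/0.000832 = 15872 d.
q = Δh / Σ(b_i/K_i) = 12.9 / 15872 = 0.0008127 m/day.
In each layer the seepage velocity is v_i = q/n_i, so the layer transit time is t_i = b_i·n_i / q:
  layer 1 (fine sand): t_1 = 4.96 × 0.21 / 0.0008127 = 1282 d
  layer 2 (karst limestone): t_2 = 8.63 × 0.08 / 0.0008127 = 849.5 d
  layer 3 (sandy clay): t_3 = 13.2 × 0.04 / 0.0008127 = 649.7 d
Total t = Σ t_i = 2781 days = 7.613 years.

7.61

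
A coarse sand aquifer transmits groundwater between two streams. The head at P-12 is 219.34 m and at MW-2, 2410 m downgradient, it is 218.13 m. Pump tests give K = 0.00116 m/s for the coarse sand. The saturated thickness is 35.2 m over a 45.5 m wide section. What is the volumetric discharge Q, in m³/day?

80.6

Convert K: 0.00116 m/s × 86400 = 100.2 m/day.
Cross-sectional area A = 45.5 × 35.2 = 1602 m².
Hydraulic gradient i = (219.34 − 218.13) / 2410 = 1.21 / 2410 = 0.0005021.
Darcy's law: Q = K · A · i = 100.2 × 1602 × 0.0005021 = 80.59 m³/day.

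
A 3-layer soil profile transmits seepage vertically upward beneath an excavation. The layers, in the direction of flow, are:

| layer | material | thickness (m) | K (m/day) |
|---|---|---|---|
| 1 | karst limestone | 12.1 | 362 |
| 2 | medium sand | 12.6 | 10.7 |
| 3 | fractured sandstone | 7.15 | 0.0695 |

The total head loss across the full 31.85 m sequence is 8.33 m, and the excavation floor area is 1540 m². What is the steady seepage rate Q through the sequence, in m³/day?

Flow is perpendicular to layering, so the layers act in series and the equivalent K is the thickness-weighted harmonic mean.
Total thickness L = 12.1 + 12.6 + 7.15 = 31.85 m.
Σ(b_i/K_i) = 12.1/362 + 12.6/10.7 + 7.15/0.0695 = 104.1 d.
K_eq = L / Σ(b_i/K_i) = 31.85 / 104.1 = 0.3060 m/day.
Q = K_eq · A · (Δh/L) = 0.3060 × 1540 × (8.33/31.85) = 123.2 m³/day.

123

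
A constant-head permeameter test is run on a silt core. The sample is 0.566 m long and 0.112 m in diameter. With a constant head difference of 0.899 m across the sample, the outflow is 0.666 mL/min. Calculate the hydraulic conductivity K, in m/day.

0.0613

Cross-sectional area A = π·(d/2)² = π × (0.112/2)² = 0.009852 m².
Convert discharge: 0.666 mL/min = 1.110e-08 m³/s.
Darcy's law rearranged: K = Q·L / (A·Δh) = 1.110e-08 × 0.566 / (0.009852 × 0.899) = 7.093e-07 m/s = 0.06129 m/day.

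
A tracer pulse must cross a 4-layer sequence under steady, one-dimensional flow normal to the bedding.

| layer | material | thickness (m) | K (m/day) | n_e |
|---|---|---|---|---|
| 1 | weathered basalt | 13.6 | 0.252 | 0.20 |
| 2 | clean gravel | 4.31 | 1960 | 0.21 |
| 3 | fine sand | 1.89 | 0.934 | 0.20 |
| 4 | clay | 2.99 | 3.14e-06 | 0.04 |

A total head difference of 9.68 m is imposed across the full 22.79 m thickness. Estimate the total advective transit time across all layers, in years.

1110

With flow normal to the layers, continuity requires the same specific discharge q through every layer.
Σ(b_i/K_i) = 13.6/0.252 + 4.31/1960 + 1.89/0.934 + 2.99/3.14e-06 = 9.523e+05 d.
q = Δh / Σ(b_i/K_i) = 9.68 / 9.523e+05 = 1.017e-05 m/day.
In each layer the seepage velocity is v_i = q/n_i, so the layer transit time is t_i = b_i·n_i / q:
  layer 1 (weathered basalt): t_1 = 13.6 × 0.20 / 1.017e-05 = 2.676e+05 d
  layer 2 (clean gravel): t_2 = 4.31 × 0.21 / 1.017e-05 = 89041 d
  layer 3 (fine sand): t_3 = 1.89 × 0.20 / 1.017e-05 = 37186 d
  layer 4 (clay): t_4 = 2.99 × 0.04 / 1.017e-05 = 11766 d
Total t = Σ t_i = 4.056e+05 days = 1110 years.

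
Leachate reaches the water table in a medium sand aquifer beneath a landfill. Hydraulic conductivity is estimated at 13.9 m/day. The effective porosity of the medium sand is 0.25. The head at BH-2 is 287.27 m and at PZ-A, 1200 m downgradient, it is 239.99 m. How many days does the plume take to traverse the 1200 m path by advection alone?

548

Hydraulic gradient i = (287.27 − 239.99) / 1200 = 47.28 / 1200 = 0.03940.
Darcy flux q = K · i = 13.90 × 0.03940 = 0.5477 m/day.
Seepage velocity v = q / n_e = 0.5477 / 0.25 = 2.191 m/day.
Travel time t = L / v = 1200 / 2.191 = 547.8 days.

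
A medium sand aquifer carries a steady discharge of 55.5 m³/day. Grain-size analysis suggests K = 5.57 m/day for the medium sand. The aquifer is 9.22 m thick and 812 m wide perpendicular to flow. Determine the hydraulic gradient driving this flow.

Cross-sectional area A = 812 × 9.22 = 7487 m².
From Q = K·A·i, i = Q / (K·A) = 55.5 / (5.570 × 7487) = 0.001331.

0.00133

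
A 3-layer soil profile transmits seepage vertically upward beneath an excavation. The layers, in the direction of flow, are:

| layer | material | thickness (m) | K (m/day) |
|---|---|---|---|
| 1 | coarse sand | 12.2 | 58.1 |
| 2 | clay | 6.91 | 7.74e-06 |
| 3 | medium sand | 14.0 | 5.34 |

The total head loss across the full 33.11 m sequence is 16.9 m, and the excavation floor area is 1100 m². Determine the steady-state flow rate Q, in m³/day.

0.0208

Flow is perpendicular to layering, so the layers act in series and the equivalent K is the thickness-weighted harmonic mean.
Total thickness L = 12.2 + 6.91 + 14.0 = 33.11 m.
Σ(b_i/K_i) = 12.2/58.1 + 6.91/7.74e-06 + 14.0/5.34 = 8.928e+05 d.
K_eq = L / Σ(b_i/K_i) = 33.11 / 8.928e+05 = 3.709e-05 m/day.
Q = K_eq · A · (Δh/L) = 3.709e-05 × 1100 × (16.9/33.11) = 0.02082 m³/day.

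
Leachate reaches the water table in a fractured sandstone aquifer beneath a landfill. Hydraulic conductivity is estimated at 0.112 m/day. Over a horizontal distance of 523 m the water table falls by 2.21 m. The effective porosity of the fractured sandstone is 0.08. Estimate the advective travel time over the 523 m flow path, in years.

242

Hydraulic gradient i = Δh / L = 2.21 / 523 = 0.004226.
Darcy flux q = K · i = 0.1120 × 0.004226 = 0.0004733 m/day.
Seepage velocity v = q / n_e = 0.0004733 / 0.08 = 0.005916 m/day.
Travel time t = L / v = 523 / 0.005916 = 88406 days = 242.0 years.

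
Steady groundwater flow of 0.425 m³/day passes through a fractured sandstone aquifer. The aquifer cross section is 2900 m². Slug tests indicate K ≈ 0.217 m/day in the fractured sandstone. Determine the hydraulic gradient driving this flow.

0.000675

From Q = K·A·i, i = Q / (K·A) = 0.425 / (0.2170 × 2900) = 0.0006754.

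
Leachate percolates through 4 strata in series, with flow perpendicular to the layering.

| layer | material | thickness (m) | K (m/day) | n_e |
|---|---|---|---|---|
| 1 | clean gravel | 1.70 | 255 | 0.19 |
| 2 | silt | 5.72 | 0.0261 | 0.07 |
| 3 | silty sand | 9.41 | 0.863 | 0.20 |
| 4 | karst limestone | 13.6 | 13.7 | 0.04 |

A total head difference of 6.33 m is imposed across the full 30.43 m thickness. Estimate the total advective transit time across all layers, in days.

115

With flow normal to the layers, continuity requires the same specific discharge q through every layer.
Σ(b_i/K_i) = 1.70/255 + 5.72/0.0261 + 9.41/0.863 + 13.6/13.7 = 231.1 d.
q = Δh / Σ(b_i/K_i) = 6.33 / 231.1 = 0.02740 m/day.
In each layer the seepage velocity is v_i = q/n_i, so the layer transit time is t_i = b_i·n_i / q:
  layer 1 (clean gravel): t_1 = 1.70 × 0.19 / 0.02740 = 11.79 d
  layer 2 (silt): t_2 = 5.72 × 0.07 / 0.02740 = 14.62 d
  layer 3 (silty sand): t_3 = 9.41 × 0.20 / 0.02740 = 68.70 d
  layer 4 (karst limestone): t_4 = 13.6 × 0.04 / 0.02740 = 19.86 d
Total t = Σ t_i = 115.0 days.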